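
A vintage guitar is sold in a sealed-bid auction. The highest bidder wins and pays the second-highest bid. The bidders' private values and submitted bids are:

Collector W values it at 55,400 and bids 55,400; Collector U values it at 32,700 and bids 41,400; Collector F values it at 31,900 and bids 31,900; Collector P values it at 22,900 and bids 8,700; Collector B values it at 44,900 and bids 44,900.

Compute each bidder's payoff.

Sorted high to low: Collector W 55,400, then Collector B 44,900, then Collector U 41,400, then Collector F 31,900, then Collector P 8,700.
Collector W has the top bid and wins; the price is the second-highest bid, 44,900.
Collector W's payoff = 55,400 − 44,900 = 10,500. All other bidders lose, so their payoff is 0.

Collector W 10,500, Collector U 0, Collector F 0, Collector P 0, Collector B 0.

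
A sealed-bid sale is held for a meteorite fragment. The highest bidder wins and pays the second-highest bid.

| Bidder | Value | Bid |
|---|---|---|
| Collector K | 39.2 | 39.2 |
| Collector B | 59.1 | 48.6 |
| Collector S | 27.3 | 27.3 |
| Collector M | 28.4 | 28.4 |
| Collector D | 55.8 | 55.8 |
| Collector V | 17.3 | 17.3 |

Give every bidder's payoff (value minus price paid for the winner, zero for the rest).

Bids in descending order: Collector D 55.8, then Collector B 48.6, then Collector K 39.2, then Collector M 28.4, then Collector S 27.3, then Collector V 17.3.
Collector D has the top bid and wins; the price is the second-highest bid, 48.6.
Collector D's payoff = 55.8 − 48.6 = 7.2. All other bidders lose, so their payoff is 0.

Payoffs: Collector K 0.0, Collector B 0.0, Collector S 0.0, Collector M 0.0, Collector D 7.2, Collector V 0.0.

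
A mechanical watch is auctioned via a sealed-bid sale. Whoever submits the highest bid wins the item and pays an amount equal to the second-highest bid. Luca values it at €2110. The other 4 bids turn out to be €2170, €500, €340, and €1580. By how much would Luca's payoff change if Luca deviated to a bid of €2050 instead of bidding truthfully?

Payoff change: €0.

The highest competing bid is €2170.
Bidding truthfully at €2110: the top bid is €2170 (a rival), so Luca loses. Payoff = €0.
Bidding €2050: the top bid is €2170 (a rival), so Luca loses. Payoff = €0.
Change = €0 − €0 = €0.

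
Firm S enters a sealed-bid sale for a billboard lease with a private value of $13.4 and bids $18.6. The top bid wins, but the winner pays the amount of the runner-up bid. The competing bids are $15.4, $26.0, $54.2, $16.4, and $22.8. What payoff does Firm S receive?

Highest competing bid: $54.2.
Firm S's bid $18.6 is not the highest, so Firm S loses, pays nothing, and earns zero payoff.

$0.0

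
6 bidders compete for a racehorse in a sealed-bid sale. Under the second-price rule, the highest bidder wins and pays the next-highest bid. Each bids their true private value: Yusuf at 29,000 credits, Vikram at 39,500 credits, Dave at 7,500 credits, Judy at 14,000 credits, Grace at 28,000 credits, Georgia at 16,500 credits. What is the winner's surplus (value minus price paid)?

Bids in descending order: Vikram 39,500 credits > Yusuf 29,000 credits > Grace 28,000 credits > Georgia 16,500 credits > Judy 14,000 credits > Dave 7,500 credits.
Vikram wins with the top bid and pays the second-highest, 29,000 credits.
Surplus = 39,500 credits − 29,000 credits = 10,500 credits.

Surplus = 10,500 credits.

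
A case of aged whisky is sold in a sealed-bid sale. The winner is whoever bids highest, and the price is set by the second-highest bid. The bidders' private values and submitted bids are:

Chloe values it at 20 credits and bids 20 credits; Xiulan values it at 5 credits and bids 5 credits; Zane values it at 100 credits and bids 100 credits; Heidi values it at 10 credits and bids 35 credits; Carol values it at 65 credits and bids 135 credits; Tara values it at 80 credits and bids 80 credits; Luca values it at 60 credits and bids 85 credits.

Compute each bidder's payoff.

Bids in descending order: Carol 135 credits, then Zane 100 credits, then Luca 85 credits, then Tara 80 credits, then Heidi 35 credits, then Chloe 20 credits, then Xiulan 5 credits.
Carol has the top bid and wins; the price is the second-highest bid, 100 credits.
Carol's payoff = 65 credits − 100 credits = -35 credits. All other bidders lose, so their payoff is 0.

Chloe 0 credits, Xiulan 0 credits, Zane 0 credits, Heidi 0 credits, Carol -35 credits, Tara 0 credits, Luca 0 credits.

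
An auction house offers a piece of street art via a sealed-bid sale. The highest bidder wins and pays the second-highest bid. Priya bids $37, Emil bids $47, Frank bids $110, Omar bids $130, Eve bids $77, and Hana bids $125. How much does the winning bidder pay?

$125

Sorted high to low: Omar $130; Hana $125; Frank $110; Eve $77; Emil $47; Priya $37.
Omar has the highest bid, so Omar wins.
The second-highest bid is $125, so that is what Omar pays.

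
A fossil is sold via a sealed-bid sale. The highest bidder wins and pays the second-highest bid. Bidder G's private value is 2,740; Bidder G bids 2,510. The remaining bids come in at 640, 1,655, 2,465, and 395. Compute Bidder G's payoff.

Highest competing bid: 2,465.
Bidder G's bid 2,510 is the highest overall, so Bidder G wins and pays the second-highest bid, 2,465.
Payoff = value − price = 2,740 − 2,465 = 275.

275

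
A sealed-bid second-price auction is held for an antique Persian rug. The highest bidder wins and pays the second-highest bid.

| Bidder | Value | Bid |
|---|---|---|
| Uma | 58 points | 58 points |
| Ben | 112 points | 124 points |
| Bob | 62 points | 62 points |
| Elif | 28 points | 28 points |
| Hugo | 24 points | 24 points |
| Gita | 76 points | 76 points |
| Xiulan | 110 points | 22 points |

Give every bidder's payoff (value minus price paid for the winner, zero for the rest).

Uma 0 points, Ben 36 points, Bob 0 points, Elif 0 points, Hugo 0 points, Gita 0 points, Xiulan 0 points.

Sorted high to low: Ben 124 points, then Gita 76 points, then Bob 62 points, then Uma 58 points, then Elif 28 points, then Hugo 24 points, then Xiulan 22 points.
Ben has the top bid and wins; the price is the second-highest bid, 76 points.
Ben's payoff = 112 points − 76 points = 36 points. All other bidders lose, so their payoff is 0.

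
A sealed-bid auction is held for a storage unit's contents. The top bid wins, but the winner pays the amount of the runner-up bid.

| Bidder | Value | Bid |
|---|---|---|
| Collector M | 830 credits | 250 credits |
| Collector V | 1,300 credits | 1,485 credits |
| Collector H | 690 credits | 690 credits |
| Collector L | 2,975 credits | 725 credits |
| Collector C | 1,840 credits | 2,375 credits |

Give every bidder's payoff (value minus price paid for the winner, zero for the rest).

Payoffs: Collector M 0 credits, Collector V 0 credits, Collector H 0 credits, Collector L 0 credits, Collector C 355 credits.

Ordered from highest: Collector C 2,375 credits > Collector V 1,485 credits > Collector L 725 credits > Collector H 690 credits > Collector M 250 credits.
Collector C has the top bid and wins; the price is the second-highest bid, 1,485 credits.
Collector C's payoff = 1,840 credits − 1,485 credits = 355 credits. All other bidders lose, so their payoff is 0.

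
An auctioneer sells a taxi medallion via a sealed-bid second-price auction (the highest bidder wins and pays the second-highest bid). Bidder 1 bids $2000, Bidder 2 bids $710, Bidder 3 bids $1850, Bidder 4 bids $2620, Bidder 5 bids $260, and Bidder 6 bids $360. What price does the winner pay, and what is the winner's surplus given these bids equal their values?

Bids in descending order: Bidder 4 $2620, then Bidder 1 $2000, then Bidder 3 $1850, then Bidder 2 $710, then Bidder 6 $360, then Bidder 5 $260.
Bidder 4 is the highest bidder, so Bidder 4 wins.
Under the second-price rule, the price is the second-highest bid: $2000.
Surplus = $2620 − $2000 = $620.

Price $2000; surplus $620.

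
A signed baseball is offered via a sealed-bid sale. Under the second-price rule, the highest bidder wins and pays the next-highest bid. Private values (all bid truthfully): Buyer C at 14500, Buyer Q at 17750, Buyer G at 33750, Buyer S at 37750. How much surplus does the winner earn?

Sorted high to low: Buyer S 37750, then Buyer G 33750, then Buyer Q 17750, then Buyer C 14500.
Buyer S wins with the top bid and pays the second-highest, 33750.
Surplus = 37750 − 33750 = 4000.

Surplus = 4000.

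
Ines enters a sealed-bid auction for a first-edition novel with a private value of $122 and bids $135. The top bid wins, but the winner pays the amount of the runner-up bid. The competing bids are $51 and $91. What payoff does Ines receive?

Payoff = $31.

Highest competing bid: $91.
Ines's bid $135 is the highest overall, so Ines wins and pays the second-highest bid, $91.
Payoff = value − price = $122 − $91 = $31.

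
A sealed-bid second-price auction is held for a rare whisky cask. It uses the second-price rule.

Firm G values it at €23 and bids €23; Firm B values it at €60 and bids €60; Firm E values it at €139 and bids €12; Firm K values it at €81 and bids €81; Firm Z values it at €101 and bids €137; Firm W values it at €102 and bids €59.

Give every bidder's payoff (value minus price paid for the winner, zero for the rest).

Bids in descending order: Firm Z €137 > Firm K €81 > Firm B €60 > Firm W €59 > Firm G €23 > Firm E €12.
Firm Z has the top bid and wins; the price is the second-highest bid, €81.
Firm Z's payoff = €101 − €81 = €20. All other bidders lose, so their payoff is 0.

Payoffs: Firm G €0, Firm B €0, Firm E €0, Firm K €0, Firm Z €20, Firm W €0.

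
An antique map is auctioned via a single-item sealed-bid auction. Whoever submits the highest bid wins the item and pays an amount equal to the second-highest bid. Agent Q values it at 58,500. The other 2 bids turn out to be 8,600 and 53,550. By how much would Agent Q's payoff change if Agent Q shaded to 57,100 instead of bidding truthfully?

The highest competing bid is 53,550.
Bidding truthfully at 58,500: Agent Q has the top bid, wins, and pays the second-highest bid 53,550. Payoff = 58,500 − 53,550 = 4,950.
Bidding 57,100: Agent Q has the top bid, wins, and pays the second-highest bid 53,550. Payoff = 58,500 − 53,550 = 4,950.
Change = 4,950 − 4,950 = 0.

Payoff change: 0.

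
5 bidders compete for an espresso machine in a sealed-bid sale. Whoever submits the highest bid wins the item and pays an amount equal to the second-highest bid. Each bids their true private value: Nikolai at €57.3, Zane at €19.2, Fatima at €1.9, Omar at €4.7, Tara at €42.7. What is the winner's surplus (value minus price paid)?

Winner's surplus: €14.6.

Bids in descending order: Nikolai €57.3; Tara €42.7; Zane €19.2; Omar €4.7; Fatima €1.9.
Nikolai wins with the top bid and pays the second-highest, €42.7.
Surplus = €57.3 − €42.7 = €14.6.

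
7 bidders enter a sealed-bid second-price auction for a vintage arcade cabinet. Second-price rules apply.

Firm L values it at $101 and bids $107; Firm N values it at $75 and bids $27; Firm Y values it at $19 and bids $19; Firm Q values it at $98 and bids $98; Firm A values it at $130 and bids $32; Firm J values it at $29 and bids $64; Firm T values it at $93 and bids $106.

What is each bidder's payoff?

Firm L -$5, Firm N $0, Firm Y $0, Firm Q $0, Firm A $0, Firm J $0, Firm T $0.

Ranking the bids: Firm L $107, then Firm T $106, then Firm Q $98, then Firm J $64, then Firm A $32, then Firm N $27, then Firm Y $19.
Firm L has the top bid and wins; the price is the second-highest bid, $106.
Firm L's payoff = $101 − $106 = -$5. All other bidders lose, so their payoff is 0.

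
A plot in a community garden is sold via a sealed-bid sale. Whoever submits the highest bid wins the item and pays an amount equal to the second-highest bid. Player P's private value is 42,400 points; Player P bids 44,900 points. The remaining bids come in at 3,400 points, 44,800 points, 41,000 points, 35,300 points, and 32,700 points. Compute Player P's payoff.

Highest competing bid: 44,800 points.
Player P's bid 44,900 points is the highest overall, so Player P wins and pays the second-highest bid, 44,800 points.
Payoff = value − price = 42,400 points − 44,800 points = -2,400 points.
Overbidding won the item at a price above value — truthful bidding would have avoided this loss.

Player P's payoff: -2,400 points.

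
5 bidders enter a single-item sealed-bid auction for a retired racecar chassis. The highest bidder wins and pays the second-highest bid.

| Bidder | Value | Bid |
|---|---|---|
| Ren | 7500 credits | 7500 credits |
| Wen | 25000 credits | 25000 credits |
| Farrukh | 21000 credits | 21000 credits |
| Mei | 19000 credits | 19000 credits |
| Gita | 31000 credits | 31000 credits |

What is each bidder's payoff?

Sorted high to low: Gita 31000 credits > Wen 25000 credits > Farrukh 21000 credits > Mei 19000 credits > Ren 7500 credits.
Gita has the top bid and wins; the price is the second-highest bid, 25000 credits.
Gita's payoff = 31000 credits − 25000 credits = 6000 credits. All other bidders lose, so their payoff is 0.

Ren 0 credits, Wen 0 credits, Farrukh 0 credits, Mei 0 credits, Gita 6000 credits.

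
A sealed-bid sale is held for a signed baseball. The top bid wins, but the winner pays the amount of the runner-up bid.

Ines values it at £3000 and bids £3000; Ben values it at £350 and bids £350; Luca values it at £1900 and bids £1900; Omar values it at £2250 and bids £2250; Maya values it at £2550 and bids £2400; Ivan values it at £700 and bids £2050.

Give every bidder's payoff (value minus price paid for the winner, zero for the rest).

Ines £600, Ben £0, Luca £0, Omar £0, Maya £0, Ivan £0.

Ranking the bids: Ines £3000 > Maya £2400 > Omar £2250 > Ivan £2050 > Luca £1900 > Ben £350.
Ines has the top bid and wins; the price is the second-highest bid, £2400.
Ines's payoff = £3000 − £2400 = £600. All other bidders lose, so their payoff is 0.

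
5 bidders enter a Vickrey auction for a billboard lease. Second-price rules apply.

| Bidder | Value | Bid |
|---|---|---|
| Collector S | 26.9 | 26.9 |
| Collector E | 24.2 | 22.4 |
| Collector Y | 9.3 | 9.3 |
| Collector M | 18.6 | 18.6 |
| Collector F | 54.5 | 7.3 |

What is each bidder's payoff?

Ranking the bids: Collector S 26.9; Collector E 22.4; Collector M 18.6; Collector Y 9.3; Collector F 7.3.
Collector S has the top bid and wins; the price is the second-highest bid, 22.4.
Collector S's payoff = 26.9 − 22.4 = 4.5. All other bidders lose, so their payoff is 0.

Payoffs: Collector S 4.5, Collector E 0.0, Collector Y 0.0, Collector M 0.0, Collector F 0.0.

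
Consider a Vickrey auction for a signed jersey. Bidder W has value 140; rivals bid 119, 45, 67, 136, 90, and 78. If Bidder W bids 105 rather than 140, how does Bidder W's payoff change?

Change in payoff: -4.

The highest competing bid is 136.
Bidding truthfully at 140: Bidder W has the top bid, wins, and pays the second-highest bid 136. Payoff = 140 − 136 = 4.
Bidding 105: the top bid is 136 (a rival), so Bidder W loses. Payoff = 0.
Change = 0 − 4 = -4.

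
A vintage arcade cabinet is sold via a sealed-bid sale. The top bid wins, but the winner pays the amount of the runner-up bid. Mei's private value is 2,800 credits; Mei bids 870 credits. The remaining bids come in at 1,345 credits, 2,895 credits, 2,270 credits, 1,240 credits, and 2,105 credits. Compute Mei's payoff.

Highest competing bid: 2,895 credits.
Mei's bid 870 credits is not the highest, so Mei loses, pays nothing, and earns zero payoff.

Mei's payoff: 0 credits.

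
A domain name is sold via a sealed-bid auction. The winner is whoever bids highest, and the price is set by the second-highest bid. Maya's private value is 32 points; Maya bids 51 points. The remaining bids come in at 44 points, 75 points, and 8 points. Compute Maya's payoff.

Highest competing bid: 75 points.
Maya's bid 51 points is not the highest, so Maya loses, pays nothing, and earns zero payoff.

Maya's payoff: 0 points.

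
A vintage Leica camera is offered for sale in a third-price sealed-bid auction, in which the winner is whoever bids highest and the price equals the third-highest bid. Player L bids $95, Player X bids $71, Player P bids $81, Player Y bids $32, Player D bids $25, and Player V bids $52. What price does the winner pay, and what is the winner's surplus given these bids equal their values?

Sorted high to low: Player L $95, then Player P $81, then Player X $71, then Player V $52, then Player Y $32, then Player D $25.
Player L is the highest bidder, so Player L wins.
Under the third-price rule, the price is the third-highest bid: $71.
Surplus = $95 − $71 = $24.

Price $71; surplus $24.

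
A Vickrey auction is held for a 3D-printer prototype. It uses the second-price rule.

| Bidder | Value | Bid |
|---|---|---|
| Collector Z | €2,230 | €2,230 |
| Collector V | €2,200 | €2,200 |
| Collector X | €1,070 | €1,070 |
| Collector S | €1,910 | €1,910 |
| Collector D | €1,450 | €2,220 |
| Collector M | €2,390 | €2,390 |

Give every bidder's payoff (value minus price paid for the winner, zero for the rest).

Payoffs: Collector Z €0, Collector V €0, Collector X €0, Collector S €0, Collector D €0, Collector M €160.

Ranking the bids: Collector M €2,390, then Collector Z €2,230, then Collector D €2,220, then Collector V €2,200, then Collector S €1,910, then Collector X €1,070.
Collector M has the top bid and wins; the price is the second-highest bid, €2,230.
Collector M's payoff = €2,390 − €2,230 = €160. All other bidders lose, so their payoff is 0.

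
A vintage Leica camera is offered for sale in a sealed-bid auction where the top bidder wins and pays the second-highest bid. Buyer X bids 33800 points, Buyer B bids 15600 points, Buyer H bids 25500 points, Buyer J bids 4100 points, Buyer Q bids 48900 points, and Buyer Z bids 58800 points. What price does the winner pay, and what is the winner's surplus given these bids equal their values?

The winner pays 48900 points for a surplus of 9900 points.

Ordered from highest: Buyer Z 58800 points > Buyer Q 48900 points > Buyer X 33800 points > Buyer H 25500 points > Buyer B 15600 points > Buyer J 4100 points.
Buyer Z is the highest bidder, so Buyer Z wins.
Under the second-price rule, the price is the second-highest bid: 48900 points.
Surplus = 58800 points − 48900 points = 9900 points.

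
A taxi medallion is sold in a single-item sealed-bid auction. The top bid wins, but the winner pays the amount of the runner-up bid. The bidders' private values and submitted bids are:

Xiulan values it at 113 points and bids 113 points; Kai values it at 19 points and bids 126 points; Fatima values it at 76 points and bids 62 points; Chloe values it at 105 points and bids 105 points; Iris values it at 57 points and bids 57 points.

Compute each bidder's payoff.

Payoffs: Xiulan 0 points, Kai -94 points, Fatima 0 points, Chloe 0 points, Iris 0 points.

Ordered from highest: Kai 126 points > Xiulan 113 points > Chloe 105 points > Fatima 62 points > Iris 57 points.
Kai has the top bid and wins; the price is the second-highest bid, 113 points.
Kai's payoff = 19 points − 113 points = -94 points. All other bidders lose, so their payoff is 0.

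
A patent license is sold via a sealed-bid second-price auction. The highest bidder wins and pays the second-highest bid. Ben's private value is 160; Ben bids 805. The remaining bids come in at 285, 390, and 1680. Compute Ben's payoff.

Highest competing bid: 1680.
Ben's bid 805 is not the highest, so Ben loses, pays nothing, and earns zero payoff.

Payoff = 0.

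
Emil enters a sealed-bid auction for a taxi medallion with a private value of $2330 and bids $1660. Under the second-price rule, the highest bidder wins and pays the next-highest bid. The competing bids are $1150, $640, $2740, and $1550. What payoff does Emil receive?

Highest competing bid: $2740.
Emil's bid $1660 is not the highest, so Emil loses, pays nothing, and earns zero payoff.

Payoff = $0.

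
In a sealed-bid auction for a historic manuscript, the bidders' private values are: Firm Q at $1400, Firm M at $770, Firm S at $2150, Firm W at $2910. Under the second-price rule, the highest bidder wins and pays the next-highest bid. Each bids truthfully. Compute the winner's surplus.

Surplus = $760.

Sorted high to low: Firm W $2910 > Firm S $2150 > Firm Q $1400 > Firm M $770.
Firm W wins with the top bid and pays the second-highest, $2150.
Surplus = $2910 − $2150 = $760.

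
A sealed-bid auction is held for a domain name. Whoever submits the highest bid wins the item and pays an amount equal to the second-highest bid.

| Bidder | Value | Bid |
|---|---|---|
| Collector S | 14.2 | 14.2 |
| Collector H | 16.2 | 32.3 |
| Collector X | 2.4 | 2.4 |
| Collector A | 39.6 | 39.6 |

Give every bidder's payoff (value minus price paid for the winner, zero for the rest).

Ordered from highest: Collector A 39.6; Collector H 32.3; Collector S 14.2; Collector X 2.4.
Collector A has the top bid and wins; the price is the second-highest bid, 32.3.
Collector A's payoff = 39.6 − 32.3 = 7.3. All other bidders lose, so their payoff is 0.

Payoffs: Collector S 0.0, Collector H 0.0, Collector X 0.0, Collector A 7.3.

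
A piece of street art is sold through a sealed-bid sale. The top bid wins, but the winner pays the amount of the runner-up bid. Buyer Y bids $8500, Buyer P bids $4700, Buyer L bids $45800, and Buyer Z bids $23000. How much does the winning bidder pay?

Sorted high to low: Buyer L $45800 > Buyer Z $23000 > Buyer Y $8500 > Buyer P $4700.
Buyer L has the highest bid, so Buyer L wins.
The second-highest bid is $23000, so that is what Buyer L pays.

Price paid: $23000.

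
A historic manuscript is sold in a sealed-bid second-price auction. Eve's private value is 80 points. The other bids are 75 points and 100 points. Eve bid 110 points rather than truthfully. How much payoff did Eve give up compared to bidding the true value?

The highest competing bid is 100 points.
Bidding truthfully at 80 points: the top bid is 100 points (a rival), so Eve loses. Payoff = 0 points.
Bidding 110 points: Eve has the top bid, wins, and pays the second-highest bid 100 points. Payoff = 80 points − 100 points = -20 points.
Regret = truthful payoff − actual payoff = 0 points − -20 points = 20 points.

Payoff forgone: 20 points.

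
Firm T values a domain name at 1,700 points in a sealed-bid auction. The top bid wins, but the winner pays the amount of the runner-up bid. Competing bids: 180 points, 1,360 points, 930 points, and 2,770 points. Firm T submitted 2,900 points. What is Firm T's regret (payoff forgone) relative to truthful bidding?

The highest competing bid is 2,770 points.
Bidding truthfully at 1,700 points: the top bid is 2,770 points (a rival), so Firm T loses. Payoff = 0 points.
Bidding 2,900 points: Firm T has the top bid, wins, and pays the second-highest bid 2,770 points. Payoff = 1,700 points − 2,770 points = -1,070 points.
Regret = truthful payoff − actual payoff = 0 points − -1,070 points = 1,070 points.

1,070 points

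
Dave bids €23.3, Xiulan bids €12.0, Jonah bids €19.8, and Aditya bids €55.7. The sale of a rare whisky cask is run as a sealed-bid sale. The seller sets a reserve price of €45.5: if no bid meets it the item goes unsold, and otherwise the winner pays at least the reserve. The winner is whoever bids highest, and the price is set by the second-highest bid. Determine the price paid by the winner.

€45.5

Ordered from highest: Aditya €55.7, then Dave €23.3, then Jonah €19.8, then Xiulan €12.0.
Aditya has the highest bid, so Aditya wins.
The second-highest bid is €23.3, but the reserve €45.5 is higher, so the price is the reserve.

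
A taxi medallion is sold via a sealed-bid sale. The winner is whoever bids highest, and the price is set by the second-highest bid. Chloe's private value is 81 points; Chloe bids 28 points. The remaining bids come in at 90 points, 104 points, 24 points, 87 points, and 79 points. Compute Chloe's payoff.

Chloe's payoff: 0 points.

Highest competing bid: 104 points.
Chloe's bid 28 points is not the highest, so Chloe loses, pays nothing, and earns zero payoff.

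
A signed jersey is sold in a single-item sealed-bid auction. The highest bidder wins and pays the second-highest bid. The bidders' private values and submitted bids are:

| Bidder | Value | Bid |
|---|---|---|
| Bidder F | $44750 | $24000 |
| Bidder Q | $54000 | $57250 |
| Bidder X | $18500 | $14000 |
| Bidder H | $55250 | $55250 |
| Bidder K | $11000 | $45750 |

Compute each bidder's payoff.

Payoffs: Bidder F $0, Bidder Q -$1250, Bidder X $0, Bidder H $0, Bidder K $0.

Bids in descending order: Bidder Q $57250, then Bidder H $55250, then Bidder K $45750, then Bidder F $24000, then Bidder X $14000.
Bidder Q has the top bid and wins; the price is the second-highest bid, $55250.
Bidder Q's payoff = $54000 − $55250 = -$1250. All other bidders lose, so their payoff is 0.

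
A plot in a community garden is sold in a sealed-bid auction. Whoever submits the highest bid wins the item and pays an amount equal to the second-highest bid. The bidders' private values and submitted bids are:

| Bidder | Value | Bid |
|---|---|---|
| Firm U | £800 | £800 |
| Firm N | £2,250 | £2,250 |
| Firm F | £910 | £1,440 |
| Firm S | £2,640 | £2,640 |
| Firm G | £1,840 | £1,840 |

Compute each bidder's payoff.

Ranking the bids: Firm S £2,640 > Firm N £2,250 > Firm G £1,840 > Firm F £1,440 > Firm U £800.
Firm S has the top bid and wins; the price is the second-highest bid, £2,250.
Firm S's payoff = £2,640 − £2,250 = £390. All other bidders lose, so their payoff is 0.

Firm U £0, Firm N £0, Firm F £0, Firm S £390, Firm G £0.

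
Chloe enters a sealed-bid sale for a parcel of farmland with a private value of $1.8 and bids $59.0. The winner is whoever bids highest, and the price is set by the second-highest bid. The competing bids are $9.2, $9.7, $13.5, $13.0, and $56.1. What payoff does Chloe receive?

Highest competing bid: $56.1.
Chloe's bid $59.0 is the highest overall, so Chloe wins and pays the second-highest bid, $56.1.
Payoff = value − price = $1.8 − $56.1 = -$54.3.
Overbidding won the item at a price above value — truthful bidding would have avoided this loss.

Chloe's payoff: -$54.3.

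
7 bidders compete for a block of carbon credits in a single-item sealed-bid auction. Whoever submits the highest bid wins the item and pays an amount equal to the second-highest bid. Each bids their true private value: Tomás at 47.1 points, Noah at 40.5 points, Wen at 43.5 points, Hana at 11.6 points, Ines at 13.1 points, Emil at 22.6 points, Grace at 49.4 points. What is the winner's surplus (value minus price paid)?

Ranking the bids: Grace 49.4 points; Tomás 47.1 points; Wen 43.5 points; Noah 40.5 points; Emil 22.6 points; Ines 13.1 points; Hana 11.6 points.
Grace wins with the top bid and pays the second-highest, 47.1 points.
Surplus = 49.4 points − 47.1 points = 2.3 points.

Winner's surplus: 2.3 points.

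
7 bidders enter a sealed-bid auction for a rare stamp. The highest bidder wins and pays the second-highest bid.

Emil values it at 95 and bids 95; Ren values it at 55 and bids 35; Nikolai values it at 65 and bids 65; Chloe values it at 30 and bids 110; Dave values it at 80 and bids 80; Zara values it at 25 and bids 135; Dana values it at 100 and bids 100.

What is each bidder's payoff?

Emil 0, Ren 0, Nikolai 0, Chloe 0, Dave 0, Zara -85, Dana 0.

Bids in descending order: Zara 135; Chloe 110; Dana 100; Emil 95; Dave 80; Nikolai 65; Ren 35.
Zara has the top bid and wins; the price is the second-highest bid, 110.
Zara's payoff = 25 − 110 = -85. All other bidders lose, so their payoff is 0.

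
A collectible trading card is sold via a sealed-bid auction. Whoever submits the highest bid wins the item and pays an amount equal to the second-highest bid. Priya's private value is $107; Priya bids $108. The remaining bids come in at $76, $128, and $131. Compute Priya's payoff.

Highest competing bid: $131.
Priya's bid $108 is not the highest, so Priya loses, pays nothing, and earns zero payoff.

Payoff = $0.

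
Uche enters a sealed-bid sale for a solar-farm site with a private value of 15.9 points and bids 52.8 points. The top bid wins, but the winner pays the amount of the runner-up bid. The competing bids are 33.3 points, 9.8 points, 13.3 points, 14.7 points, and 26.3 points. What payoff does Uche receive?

Payoff = -17.4 points.

Highest competing bid: 33.3 points.
Uche's bid 52.8 points is the highest overall, so Uche wins and pays the second-highest bid, 33.3 points.
Payoff = value − price = 15.9 points − 33.3 points = -17.4 points.
Overbidding won the item at a price above value — truthful bidding would have avoided this loss.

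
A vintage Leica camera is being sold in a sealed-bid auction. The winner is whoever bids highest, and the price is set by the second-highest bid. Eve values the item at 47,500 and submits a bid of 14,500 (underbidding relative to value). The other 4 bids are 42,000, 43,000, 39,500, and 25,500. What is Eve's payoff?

Highest competing bid: 43,000.
Eve's bid 14,500 is not the highest, so Eve loses, pays nothing, and earns zero payoff.

0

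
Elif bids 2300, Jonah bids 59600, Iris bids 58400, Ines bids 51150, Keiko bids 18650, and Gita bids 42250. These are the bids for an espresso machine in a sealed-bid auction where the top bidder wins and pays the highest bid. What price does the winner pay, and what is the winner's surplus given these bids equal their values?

Price 59600; surplus 0.

Bids in descending order: Jonah 59600, then Iris 58400, then Ines 51150, then Gita 42250, then Keiko 18650, then Elif 2300.
Jonah is the highest bidder, so Jonah wins.
Under the first-price rule, the price is the highest bid: 59600.
Surplus = 59600 − 59600 = 0.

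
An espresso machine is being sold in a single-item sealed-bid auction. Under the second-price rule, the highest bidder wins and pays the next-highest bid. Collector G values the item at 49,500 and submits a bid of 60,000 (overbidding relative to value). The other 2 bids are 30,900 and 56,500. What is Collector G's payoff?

-7,000

Highest competing bid: 56,500.
Collector G's bid 60,000 is the highest overall, so Collector G wins and pays the second-highest bid, 56,500.
Payoff = value − price = 49,500 − 56,500 = -7,000.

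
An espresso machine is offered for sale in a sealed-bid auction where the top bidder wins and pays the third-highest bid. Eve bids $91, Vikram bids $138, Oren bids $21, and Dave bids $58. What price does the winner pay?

The winner pays $58.

Bids in descending order: Vikram $138, then Eve $91, then Dave $58, then Oren $21.
Vikram is the highest bidder, so Vikram wins.
Under the third-price rule, the price is the third-highest bid: $58.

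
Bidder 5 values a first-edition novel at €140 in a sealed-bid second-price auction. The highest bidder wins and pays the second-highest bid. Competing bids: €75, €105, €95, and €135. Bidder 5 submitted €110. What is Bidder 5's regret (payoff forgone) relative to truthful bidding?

The highest competing bid is €135.
Bidding truthfully at €140: Bidder 5 has the top bid, wins, and pays the second-highest bid €135. Payoff = €140 − €135 = €5.
Bidding €110: the top bid is €135 (a rival), so Bidder 5 loses. Payoff = €0.
Regret = truthful payoff − actual payoff = €5 − €0 = €5.
This is the dominant-strategy logic: truthful bidding weakly beats any alternative.

€5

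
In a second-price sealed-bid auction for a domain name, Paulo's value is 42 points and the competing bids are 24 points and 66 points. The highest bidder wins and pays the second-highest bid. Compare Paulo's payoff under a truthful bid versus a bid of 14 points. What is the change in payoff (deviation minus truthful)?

Payoff change: 0 points.

The highest competing bid is 66 points.
Bidding truthfully at 42 points: the top bid is 66 points (a rival), so Paulo loses. Payoff = 0 points.
Bidding 14 points: the top bid is 66 points (a rival), so Paulo loses. Payoff = 0 points.
Change = 0 points − 0 points = 0 points.
The bid only affects whether you win, not the price — here both bids land on the same side of the top rival bid, so the deviation is payoff-neutral.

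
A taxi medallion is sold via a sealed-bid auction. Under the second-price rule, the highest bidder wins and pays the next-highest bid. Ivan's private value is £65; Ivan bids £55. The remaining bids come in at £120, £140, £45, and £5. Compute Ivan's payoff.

£0

Highest competing bid: £140.
Ivan's bid £55 is not the highest, so Ivan loses, pays nothing, and earns zero payoff.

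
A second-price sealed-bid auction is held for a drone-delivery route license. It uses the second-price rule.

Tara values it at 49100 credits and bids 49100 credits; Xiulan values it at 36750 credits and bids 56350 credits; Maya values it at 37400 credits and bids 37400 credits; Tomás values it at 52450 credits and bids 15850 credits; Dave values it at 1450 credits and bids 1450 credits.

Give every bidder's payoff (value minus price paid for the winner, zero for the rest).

Sorted high to low: Xiulan 56350 credits > Tara 49100 credits > Maya 37400 credits > Tomás 15850 credits > Dave 1450 credits.
Xiulan has the top bid and wins; the price is the second-highest bid, 49100 credits.
Xiulan's payoff = 36750 credits − 49100 credits = -12350 credits. All other bidders lose, so their payoff is 0.

Payoffs: Tara 0 credits, Xiulan -12350 credits, Maya 0 credits, Tomás 0 credits, Dave 0 credits.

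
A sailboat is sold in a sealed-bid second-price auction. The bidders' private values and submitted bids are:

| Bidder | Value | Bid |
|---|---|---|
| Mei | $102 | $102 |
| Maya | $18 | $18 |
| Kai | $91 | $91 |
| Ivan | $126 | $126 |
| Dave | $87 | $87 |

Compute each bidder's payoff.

Sorted high to low: Ivan $126; Mei $102; Kai $91; Dave $87; Maya $18.
Ivan has the top bid and wins; the price is the second-highest bid, $102.
Ivan's payoff = $126 − $102 = $24. All other bidders lose, so their payoff is 0.

Mei $0, Maya $0, Kai $0, Ivan $24, Dave $0.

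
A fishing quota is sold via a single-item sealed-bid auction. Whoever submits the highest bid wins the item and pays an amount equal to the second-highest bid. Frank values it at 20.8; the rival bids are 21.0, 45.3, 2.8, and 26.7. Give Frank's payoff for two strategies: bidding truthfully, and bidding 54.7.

(a) 0.0  (b) -24.5

The highest competing bid is 45.3.
Bidding truthfully at 20.8: the top bid is 45.3 (a rival), so Frank loses. Payoff = 0.0.
Bidding 54.7: Frank has the top bid, wins, and pays the second-highest bid 45.3. Payoff = 20.8 − 45.3 = -24.5.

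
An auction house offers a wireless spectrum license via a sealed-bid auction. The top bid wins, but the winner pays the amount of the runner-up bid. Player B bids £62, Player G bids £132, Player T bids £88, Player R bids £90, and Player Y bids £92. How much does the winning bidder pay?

Ordered from highest: Player G £132; Player Y £92; Player R £90; Player T £88; Player B £62.
Player G has the highest bid, so Player G wins.
The second-highest bid is £92, so that is what Player G pays.

Price paid: £92.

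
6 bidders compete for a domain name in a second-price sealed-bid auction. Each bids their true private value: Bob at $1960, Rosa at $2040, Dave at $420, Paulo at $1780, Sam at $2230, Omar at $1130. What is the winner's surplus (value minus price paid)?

Bids in descending order: Sam $2230 > Rosa $2040 > Bob $1960 > Paulo $1780 > Omar $1130 > Dave $420.
Sam wins with the top bid and pays the second-highest, $2040.
Surplus = $2230 − $2040 = $190.

Winner's surplus: $190.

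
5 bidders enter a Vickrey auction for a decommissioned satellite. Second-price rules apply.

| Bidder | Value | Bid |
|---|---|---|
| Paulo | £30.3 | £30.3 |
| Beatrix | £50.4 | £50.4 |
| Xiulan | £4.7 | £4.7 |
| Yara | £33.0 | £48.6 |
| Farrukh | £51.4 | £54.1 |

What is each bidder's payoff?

Bids in descending order: Farrukh £54.1, then Beatrix £50.4, then Yara £48.6, then Paulo £30.3, then Xiulan £4.7.
Farrukh has the top bid and wins; the price is the second-highest bid, £50.4.
Farrukh's payoff = £51.4 − £50.4 = £1.0. All other bidders lose, so their payoff is 0.

Paulo £0.0, Beatrix £0.0, Xiulan £0.0, Yara £0.0, Farrukh £1.0.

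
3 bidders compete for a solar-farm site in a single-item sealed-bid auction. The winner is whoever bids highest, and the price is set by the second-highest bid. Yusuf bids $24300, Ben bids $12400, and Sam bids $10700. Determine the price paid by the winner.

Ranking the bids: Yusuf $24300, then Ben $12400, then Sam $10700.
Yusuf has the highest bid, so Yusuf wins.
The second-highest bid is $12400, so that is what Yusuf pays.

The winner pays $12400.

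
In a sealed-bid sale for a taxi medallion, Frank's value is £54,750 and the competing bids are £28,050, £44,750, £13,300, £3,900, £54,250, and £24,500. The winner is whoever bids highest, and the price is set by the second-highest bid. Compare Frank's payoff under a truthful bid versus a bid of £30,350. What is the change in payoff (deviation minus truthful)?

Change in payoff: -£500.

The highest competing bid is £54,250.
Bidding truthfully at £54,750: Frank has the top bid, wins, and pays the second-highest bid £54,250. Payoff = £54,750 − £54,250 = £500.
Bidding £30,350: the top bid is £54,250 (a rival), so Frank loses. Payoff = £0.
Change = £0 − £500 = -£500.
This is the dominant-strategy logic: truthful bidding weakly beats any alternative.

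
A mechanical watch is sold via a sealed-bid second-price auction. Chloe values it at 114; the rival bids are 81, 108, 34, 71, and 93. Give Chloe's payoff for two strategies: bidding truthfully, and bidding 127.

(a) 6  (b) 6

The highest competing bid is 108.
Bidding truthfully at 114: Chloe has the top bid, wins, and pays the second-highest bid 108. Payoff = 114 − 108 = 6.
Bidding 127: Chloe has the top bid, wins, and pays the second-highest bid 108. Payoff = 114 − 108 = 6.
The bid only affects whether you win, not the price — here both bids land on the same side of the top rival bid, so the deviation is payoff-neutral.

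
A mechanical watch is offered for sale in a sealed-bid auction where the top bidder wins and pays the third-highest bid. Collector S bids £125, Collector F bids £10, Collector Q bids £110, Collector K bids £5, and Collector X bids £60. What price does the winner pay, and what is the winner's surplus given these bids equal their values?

The winner pays £60 for a surplus of £65.

Ordered from highest: Collector S £125 > Collector Q £110 > Collector X £60 > Collector F £10 > Collector K £5.
Collector S is the highest bidder, so Collector S wins.
Under the third-price rule, the price is the third-highest bid: £60.
Surplus = £125 − £60 = £65.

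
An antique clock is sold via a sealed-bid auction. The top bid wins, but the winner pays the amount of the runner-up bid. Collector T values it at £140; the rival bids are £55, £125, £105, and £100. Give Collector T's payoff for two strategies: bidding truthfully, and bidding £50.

The highest competing bid is £125.
Bidding truthfully at £140: Collector T has the top bid, wins, and pays the second-highest bid £125. Payoff = £140 − £125 = £15.
Bidding £50: the top bid is £125 (a rival), so Collector T loses. Payoff = £0.
Deviating from a truthful bid can only lose payoff in a second-price auction — never gain.

Truthful: £15; alternative: £0.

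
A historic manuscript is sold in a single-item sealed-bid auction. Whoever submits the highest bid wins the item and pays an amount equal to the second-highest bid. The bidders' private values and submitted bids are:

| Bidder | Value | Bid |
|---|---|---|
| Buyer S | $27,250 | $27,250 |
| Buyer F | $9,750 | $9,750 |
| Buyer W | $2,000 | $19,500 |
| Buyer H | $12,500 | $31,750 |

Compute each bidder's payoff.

Ranking the bids: Buyer H $31,750, then Buyer S $27,250, then Buyer W $19,500, then Buyer F $9,750.
Buyer H has the top bid and wins; the price is the second-highest bid, $27,250.
Buyer H's payoff = $12,500 − $27,250 = -$14,750. All other bidders lose, so their payoff is 0.

Buyer S $0, Buyer F $0, Buyer W $0, Buyer H -$14,750.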